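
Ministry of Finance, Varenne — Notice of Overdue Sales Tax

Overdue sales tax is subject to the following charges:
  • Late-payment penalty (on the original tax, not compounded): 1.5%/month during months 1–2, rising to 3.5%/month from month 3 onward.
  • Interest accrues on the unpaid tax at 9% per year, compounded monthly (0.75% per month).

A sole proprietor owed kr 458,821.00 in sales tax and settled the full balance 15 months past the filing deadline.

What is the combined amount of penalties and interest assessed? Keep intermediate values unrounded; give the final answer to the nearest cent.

Penalty, months 1–2: 2 × 1.5% × kr 458,821.00 = kr 13,764.63
Penalty, months 3–15: 13 × 3.5% × kr 458,821.00 = kr 208,763.56…
Interest: kr 458,821.00 × ((1 + 0.0075)^15 − 1) = kr 458,821.00 × 0.1186026… = kr 54,417.3609…
Penalties + interest = kr 222,528.1850 + kr 54,417.3609… = kr 276,945.55

kr 276,945.55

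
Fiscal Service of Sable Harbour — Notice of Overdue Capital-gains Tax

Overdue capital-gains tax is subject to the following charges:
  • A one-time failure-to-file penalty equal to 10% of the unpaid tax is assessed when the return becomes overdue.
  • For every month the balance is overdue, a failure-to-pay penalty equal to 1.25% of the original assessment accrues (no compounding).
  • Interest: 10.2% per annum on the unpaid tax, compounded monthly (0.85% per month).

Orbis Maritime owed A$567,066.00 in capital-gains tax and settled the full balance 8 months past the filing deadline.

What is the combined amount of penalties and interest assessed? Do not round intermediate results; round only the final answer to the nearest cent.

A$153,140.57

Failure-to-file penalty: 10% × A$567,066.00 = A$56,706.60
Failure-to-pay penalty = 1.25% × A$567,066.00 × 8 mo = A$56,706.60
Interest: A$567,066.00 × ((1 + 0.0085)^8 − 1) = A$567,066.00 × 0.0700578… = A$39,727.3731…
Penalties + interest = A$113,413.2000 + A$39,727.3731… = A$153,140.57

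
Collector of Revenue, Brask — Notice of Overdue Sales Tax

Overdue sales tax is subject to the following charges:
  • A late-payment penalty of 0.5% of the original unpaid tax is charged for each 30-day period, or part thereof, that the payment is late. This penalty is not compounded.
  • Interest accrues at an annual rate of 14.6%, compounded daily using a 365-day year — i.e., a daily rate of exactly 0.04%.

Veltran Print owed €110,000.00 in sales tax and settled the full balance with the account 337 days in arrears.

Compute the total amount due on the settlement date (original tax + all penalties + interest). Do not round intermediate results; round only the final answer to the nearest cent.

€132,470.48

Penalty periods: ⌈337/30⌉ = 12; penalty = 12 × 0.5% × €110,000.00 = €6,600.00
Interest: €110,000.00 × ((1 + 0.0004)^337 − 1) = €110,000.00 × 0.14427706… = €15,870.4764…
Total = €110,000.00 + €6,600.0000 + €15,870.4764… = €132,470.48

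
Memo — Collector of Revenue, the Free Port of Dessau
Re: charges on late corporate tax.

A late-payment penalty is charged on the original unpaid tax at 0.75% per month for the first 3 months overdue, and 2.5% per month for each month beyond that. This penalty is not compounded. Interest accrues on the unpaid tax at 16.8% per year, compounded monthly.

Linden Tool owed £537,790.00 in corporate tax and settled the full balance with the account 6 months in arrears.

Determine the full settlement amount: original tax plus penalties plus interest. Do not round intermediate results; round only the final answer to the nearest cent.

Penalty, months 1–3: 3 × 0.75% × £537,790.00 = £12,100.28…
Penalty, months 4–6: 3 × 2.5% × £537,790.00 = £40,334.25
Interest (16.8%/yr ÷ 12 = 1.4%/month): £537,790.00 × ((1 + 0.014)^6 − 1) = £46,785.2882…
Total = £537,790.00 + £52,434.5250 + £46,785.2882… = £637,009.81

£637,009.81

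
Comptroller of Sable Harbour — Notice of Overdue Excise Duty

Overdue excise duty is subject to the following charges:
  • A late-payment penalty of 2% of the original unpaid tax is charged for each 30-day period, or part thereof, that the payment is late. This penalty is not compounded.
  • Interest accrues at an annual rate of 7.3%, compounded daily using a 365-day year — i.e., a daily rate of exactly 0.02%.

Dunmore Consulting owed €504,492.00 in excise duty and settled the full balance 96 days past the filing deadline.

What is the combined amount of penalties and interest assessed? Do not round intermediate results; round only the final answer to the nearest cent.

€50,138.21

Penalty periods: ⌈96/30⌉ = 4; penalty = 4 × 2% × €504,492.00 = €40,359.36
Interest: €504,492.00 × ((1 + 0.0002)^96 − 1) = €504,492.00 × 0.01938355… = €9,778.8451…
Penalties + interest = €40,359.3600 + €9,778.8451… = €50,138.21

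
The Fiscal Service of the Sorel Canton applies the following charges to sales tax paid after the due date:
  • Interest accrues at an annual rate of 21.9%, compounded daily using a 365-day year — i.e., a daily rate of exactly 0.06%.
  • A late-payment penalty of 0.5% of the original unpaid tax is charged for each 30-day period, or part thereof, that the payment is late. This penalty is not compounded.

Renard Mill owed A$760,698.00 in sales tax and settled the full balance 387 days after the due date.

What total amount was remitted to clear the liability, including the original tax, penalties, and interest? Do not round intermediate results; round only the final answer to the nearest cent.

Penalty periods: ⌈387/30⌉ = 13; penalty = 13 × 0.5% × A$760,698.00 = A$49,445.37
Interest: A$760,698.00 × ((1 + 0.0006)^387 − 1) = A$760,698.00 × 0.26128415… = A$198,758.3296…
Total = A$760,698.00 + A$49,445.3700 + A$198,758.3296… = A$1,008,901.70

A$1,008,901.70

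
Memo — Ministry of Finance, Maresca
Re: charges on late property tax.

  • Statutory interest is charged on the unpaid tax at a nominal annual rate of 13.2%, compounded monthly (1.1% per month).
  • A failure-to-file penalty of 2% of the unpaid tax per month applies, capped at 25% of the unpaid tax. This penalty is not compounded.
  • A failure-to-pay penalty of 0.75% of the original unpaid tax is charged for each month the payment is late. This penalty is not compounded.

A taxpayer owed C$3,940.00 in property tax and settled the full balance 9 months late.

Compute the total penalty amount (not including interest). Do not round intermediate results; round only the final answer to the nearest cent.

Failure-to-file: 9 × 2% × C$3,940.00 = C$709.20 (under the 25% cap)
Failure-to-pay penalty: 9 × 0.75% × C$3,940.00 = C$265.95
Total penalty = C$709.20 + C$265.95 = C$975.15

C$975.15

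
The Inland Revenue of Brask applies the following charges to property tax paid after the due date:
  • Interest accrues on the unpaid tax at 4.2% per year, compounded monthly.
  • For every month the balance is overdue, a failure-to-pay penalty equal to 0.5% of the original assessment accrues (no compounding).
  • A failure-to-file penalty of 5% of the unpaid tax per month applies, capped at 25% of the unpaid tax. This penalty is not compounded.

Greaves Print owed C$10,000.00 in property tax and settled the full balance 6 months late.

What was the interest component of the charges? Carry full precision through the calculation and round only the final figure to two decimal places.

C$211.85

Interest (4.2%/yr ÷ 12 = 0.35%/month): C$10,000.00 × ((1 + 0.0035)^6 − 1) = C$211.8461…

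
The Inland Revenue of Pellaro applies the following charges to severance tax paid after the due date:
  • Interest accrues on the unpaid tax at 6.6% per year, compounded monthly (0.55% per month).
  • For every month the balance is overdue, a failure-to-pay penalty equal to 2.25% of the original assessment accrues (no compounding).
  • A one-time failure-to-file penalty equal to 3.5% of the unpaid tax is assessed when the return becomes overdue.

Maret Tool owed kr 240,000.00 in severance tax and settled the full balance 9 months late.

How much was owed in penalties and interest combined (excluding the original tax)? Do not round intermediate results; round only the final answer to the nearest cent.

Failure-to-file penalty: 3.5% × kr 240,000.00 = kr 8,400.00
Failure-to-pay penalty = 2.25% × kr 240,000.00 × 9 mo = kr 48,600.00
Interest: kr 240,000.00 × ((1 + 0.0055)^9 − 1) = kr 240,000.00 × 0.0506031… = kr 12,144.7419…
Penalties + interest = kr 57,000.0000 + kr 12,144.7419… = kr 69,144.74

kr 69,144.74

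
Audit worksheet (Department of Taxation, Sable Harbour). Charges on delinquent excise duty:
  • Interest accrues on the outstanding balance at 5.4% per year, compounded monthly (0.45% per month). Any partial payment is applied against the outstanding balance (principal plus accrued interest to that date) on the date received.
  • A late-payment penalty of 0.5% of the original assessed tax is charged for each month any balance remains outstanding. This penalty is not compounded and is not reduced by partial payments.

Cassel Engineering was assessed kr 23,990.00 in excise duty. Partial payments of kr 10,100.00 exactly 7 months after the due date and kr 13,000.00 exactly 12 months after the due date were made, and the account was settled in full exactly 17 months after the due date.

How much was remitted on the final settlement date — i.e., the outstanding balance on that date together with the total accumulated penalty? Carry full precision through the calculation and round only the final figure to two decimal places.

kr 4,073.00

Balance at month 7: kr 23,990.0000 × (1 + 0.0045)^7 = kr 24,755.9636…
After kr 10,100.00 payment: kr 24,755.9636… − kr 10,100.00 = kr 14,655.9636…
Balance at month 12: kr 14,655.9636… × (1 + 0.0045)^5 = kr 14,988.7040…
After kr 13,000.00 payment: kr 14,988.7040… − kr 13,000.00 = kr 1,988.7040…
Balance at month 17: kr 1,988.7040… × (1 + 0.0045)^5 = kr 2,033.8544…
Penalty: 17 × 0.5% × kr 23,990.00 = kr 2,039.15
Final settlement = outstanding balance + penalty = kr 2,033.8544… + kr 2,039.15 = kr 4,073.00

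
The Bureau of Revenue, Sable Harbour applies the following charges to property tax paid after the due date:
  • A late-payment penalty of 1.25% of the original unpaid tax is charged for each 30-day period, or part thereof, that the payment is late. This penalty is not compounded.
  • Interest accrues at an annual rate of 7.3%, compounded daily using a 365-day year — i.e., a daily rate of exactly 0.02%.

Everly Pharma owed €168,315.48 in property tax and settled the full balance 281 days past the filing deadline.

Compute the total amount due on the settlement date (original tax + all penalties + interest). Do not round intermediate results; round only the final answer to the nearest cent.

€199,084.10

Penalty periods: ⌈281/30⌉ = 10; penalty = 10 × 1.25% × €168,315.48 = €21,039.44…
Interest: €168,315.48 × ((1 + 0.0002)^281 − 1) = €168,315.48 × 0.05780328… = €9,729.1869…
Total = €168,315.48 + €21,039.4350 + €9,729.1869… = €199,084.10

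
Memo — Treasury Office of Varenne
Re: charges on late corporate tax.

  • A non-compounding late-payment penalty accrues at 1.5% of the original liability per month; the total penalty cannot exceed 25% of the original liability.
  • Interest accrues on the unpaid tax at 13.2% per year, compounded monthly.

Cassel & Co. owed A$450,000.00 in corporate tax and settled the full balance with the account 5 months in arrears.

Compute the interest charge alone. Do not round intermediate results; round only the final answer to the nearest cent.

Interest (13.2%/yr ÷ 12 = 1.1%/month): A$450,000.00 × ((1 + 0.011)^5 − 1) = A$25,300.5225…

A$25,300.52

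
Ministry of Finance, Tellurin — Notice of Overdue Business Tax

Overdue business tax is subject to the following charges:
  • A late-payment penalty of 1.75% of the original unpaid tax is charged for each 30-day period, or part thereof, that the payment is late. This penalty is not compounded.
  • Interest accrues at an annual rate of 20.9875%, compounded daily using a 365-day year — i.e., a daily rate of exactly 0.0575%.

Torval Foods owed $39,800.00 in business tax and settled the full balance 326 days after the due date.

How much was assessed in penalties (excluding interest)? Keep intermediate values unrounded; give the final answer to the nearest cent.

Penalty periods: ⌈326/30⌉ = 11; penalty = 11 × 1.75% × $39,800.00 = $7,661.50

$7,661.50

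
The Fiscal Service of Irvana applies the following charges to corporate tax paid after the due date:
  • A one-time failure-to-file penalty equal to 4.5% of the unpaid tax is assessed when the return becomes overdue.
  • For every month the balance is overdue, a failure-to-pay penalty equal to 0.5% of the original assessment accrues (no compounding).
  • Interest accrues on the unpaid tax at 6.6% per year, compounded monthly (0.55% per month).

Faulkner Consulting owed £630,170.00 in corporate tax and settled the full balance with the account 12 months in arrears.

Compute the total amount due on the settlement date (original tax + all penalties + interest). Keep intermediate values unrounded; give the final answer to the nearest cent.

£739,210.56

Failure-to-file penalty: 4.5% × £630,170.00 = £28,357.65
Failure-to-pay penalty: 12 × 0.5% × £630,170.00 = £37,810.20
Interest: £630,170.00 × ((1 + 0.0055)^12 − 1) = £630,170.00 × 0.0680336… = £42,872.7082…
Total = £630,170.00 + £66,167.8500 + £42,872.7082… = £739,210.56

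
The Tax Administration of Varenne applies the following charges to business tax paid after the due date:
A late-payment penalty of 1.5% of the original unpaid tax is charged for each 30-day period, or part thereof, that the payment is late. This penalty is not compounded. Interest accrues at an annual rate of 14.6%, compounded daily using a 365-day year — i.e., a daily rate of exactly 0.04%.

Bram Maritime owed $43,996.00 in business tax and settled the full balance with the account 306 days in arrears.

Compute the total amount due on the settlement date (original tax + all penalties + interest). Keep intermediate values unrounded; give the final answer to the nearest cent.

Penalty periods: ⌈306/30⌉ = 11; penalty = 11 × 1.5% × $43,996.00 = $7,259.34
Interest: $43,996.00 × ((1 + 0.0004)^306 − 1) = $43,996.00 × 0.13017843… = $5,727.3304…
Total = $43,996.00 + $7,259.3400 + $5,727.3304… = $56,982.67

$56,982.67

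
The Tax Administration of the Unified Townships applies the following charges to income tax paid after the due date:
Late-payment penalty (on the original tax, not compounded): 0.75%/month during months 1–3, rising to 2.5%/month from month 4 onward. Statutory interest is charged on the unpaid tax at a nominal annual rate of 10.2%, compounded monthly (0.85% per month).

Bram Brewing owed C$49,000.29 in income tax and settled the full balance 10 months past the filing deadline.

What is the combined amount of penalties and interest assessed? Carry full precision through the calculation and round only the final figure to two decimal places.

C$14,005.56

Penalty, months 1–3: 3 × 0.75% × C$49,000.29 = C$1,102.51…
Penalty, months 4–10: 7 × 2.5% × C$49,000.29 = C$8,575.05…
Interest: C$49,000.29 × ((1 + 0.0085)^10 − 1) = C$49,000.29 × 0.0883261… = C$4,328.0022…
Penalties + interest = C$9,677.5573… + C$4,328.0022… = C$14,005.56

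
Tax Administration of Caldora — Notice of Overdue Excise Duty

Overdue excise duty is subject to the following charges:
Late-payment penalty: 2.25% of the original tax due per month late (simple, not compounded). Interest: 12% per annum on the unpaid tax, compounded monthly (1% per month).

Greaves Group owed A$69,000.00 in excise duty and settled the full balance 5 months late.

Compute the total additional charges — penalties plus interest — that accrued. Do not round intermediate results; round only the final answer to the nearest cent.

Late-payment penalty: 5 × 2.25% × A$69,000.00 = A$7,762.50
Interest: A$69,000.00 × ((1 + 0.01)^5 − 1) = A$69,000.00 × 0.0510101… = A$3,519.6935…
Penalties + interest = A$7,762.5000 + A$3,519.6935… = A$11,282.19

A$11,282.19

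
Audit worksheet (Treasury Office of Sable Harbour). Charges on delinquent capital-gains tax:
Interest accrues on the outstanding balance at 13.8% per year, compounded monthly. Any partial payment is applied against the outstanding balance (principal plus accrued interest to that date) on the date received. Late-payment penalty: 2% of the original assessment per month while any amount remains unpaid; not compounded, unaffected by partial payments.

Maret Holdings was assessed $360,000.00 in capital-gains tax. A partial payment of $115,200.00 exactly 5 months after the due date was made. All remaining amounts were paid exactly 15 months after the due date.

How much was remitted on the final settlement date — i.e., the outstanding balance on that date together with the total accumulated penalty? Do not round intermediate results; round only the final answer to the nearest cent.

$406,201.95

Monthly rate = 13.8% ÷ 12 = 1.15%
Balance at month 5: $360,000.0000 × (1 + 0.0115)^5 = $381,181.6067…
After $115,200.00 payment: $381,181.6067… − $115,200.00 = $265,981.6067…
Balance at month 15: $265,981.6067… × (1 + 0.0115)^10 = $298,201.9480…
Penalty: 15 × 2% × $360,000.00 = $108,000.00
Final settlement = outstanding balance + penalty = $298,201.9480… + $108,000.00 = $406,201.95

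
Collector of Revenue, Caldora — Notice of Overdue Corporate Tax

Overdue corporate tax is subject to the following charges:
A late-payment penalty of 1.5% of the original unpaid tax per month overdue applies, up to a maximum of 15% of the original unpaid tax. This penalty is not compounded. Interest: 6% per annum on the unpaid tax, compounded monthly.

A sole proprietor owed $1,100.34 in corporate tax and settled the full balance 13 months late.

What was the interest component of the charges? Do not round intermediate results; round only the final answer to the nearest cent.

$73.71

Interest (6%/yr ÷ 12 = 0.5%/month): $1,100.34 × ((1 + 0.005)^13 − 1) = $73.7076…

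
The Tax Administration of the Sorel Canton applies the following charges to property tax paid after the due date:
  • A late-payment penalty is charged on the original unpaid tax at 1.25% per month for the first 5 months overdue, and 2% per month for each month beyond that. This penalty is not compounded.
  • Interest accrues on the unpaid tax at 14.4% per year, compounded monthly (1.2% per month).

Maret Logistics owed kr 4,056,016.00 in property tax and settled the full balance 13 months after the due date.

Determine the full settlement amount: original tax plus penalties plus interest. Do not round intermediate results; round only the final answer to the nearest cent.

kr 5,638,841.20

Penalty, months 1–5: 5 × 1.25% × kr 4,056,016.00 = kr 253,501.00
Penalty, months 6–13: 8 × 2% × kr 4,056,016.00 = kr 648,962.56
Interest: kr 4,056,016.00 × ((1 + 0.012)^13 − 1) = kr 4,056,016.00 × 0.1677414… = kr 680,361.6387…
Total = kr 4,056,016.00 + kr 902,463.5600 + kr 680,361.6387… = kr 5,638,841.20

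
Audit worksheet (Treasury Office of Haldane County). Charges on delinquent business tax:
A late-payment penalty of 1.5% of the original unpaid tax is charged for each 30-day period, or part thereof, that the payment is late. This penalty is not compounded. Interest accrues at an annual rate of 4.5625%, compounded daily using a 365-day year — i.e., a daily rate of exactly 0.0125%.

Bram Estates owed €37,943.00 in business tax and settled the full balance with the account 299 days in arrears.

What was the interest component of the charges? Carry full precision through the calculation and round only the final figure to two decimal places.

€1,444.86

Interest: €37,943.00 × ((1 + 0.000125)^299 − 1) = €37,943.00 × 0.03807980… = €1,444.8620…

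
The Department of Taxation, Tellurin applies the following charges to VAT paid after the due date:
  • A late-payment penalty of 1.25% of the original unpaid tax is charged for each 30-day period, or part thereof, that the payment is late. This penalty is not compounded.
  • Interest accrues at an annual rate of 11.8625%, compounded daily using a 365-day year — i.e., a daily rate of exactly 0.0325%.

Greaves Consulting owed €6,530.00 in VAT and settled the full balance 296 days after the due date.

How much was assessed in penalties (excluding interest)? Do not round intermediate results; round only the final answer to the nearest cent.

Penalty periods: ⌈296/30⌉ = 10; penalty = 10 × 1.25% × €6,530.00 = €816.25

€816.25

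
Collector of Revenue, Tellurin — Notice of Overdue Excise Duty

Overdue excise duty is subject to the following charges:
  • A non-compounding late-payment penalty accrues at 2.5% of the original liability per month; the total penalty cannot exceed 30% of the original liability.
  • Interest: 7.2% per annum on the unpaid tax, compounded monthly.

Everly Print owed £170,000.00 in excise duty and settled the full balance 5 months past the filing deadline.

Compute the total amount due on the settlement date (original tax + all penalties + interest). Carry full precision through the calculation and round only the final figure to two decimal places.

Penalty: 5 × 2.5% × £170,000.00 = £21,250.00 (below the 30% cap of £51,000.00)
Interest (7.2%/yr ÷ 12 = 0.6%/month): £170,000.00 × ((1 + 0.006)^5 − 1) = £5,161.5683…
Total = £170,000.00 + £21,250.0000 + £5,161.5683… = £196,411.57

£196,411.57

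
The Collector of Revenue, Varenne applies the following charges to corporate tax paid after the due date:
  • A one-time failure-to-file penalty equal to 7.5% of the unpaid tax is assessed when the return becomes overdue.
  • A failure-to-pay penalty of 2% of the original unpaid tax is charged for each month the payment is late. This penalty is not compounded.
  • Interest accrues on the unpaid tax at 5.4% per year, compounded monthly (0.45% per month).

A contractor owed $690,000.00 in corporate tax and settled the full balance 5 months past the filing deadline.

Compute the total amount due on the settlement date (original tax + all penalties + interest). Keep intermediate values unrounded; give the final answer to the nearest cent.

Failure-to-file penalty: 7.5% × $690,000.00 = $51,750.00
Failure-to-pay penalty = 2% × $690,000.00 × 5 mo = $69,000.00
Interest: $690,000.00 × ((1 + 0.0045)^5 − 1) = $690,000.00 × 0.0227034… = $15,665.3552…
Total = $690,000.00 + $120,750.0000 + $15,665.3552… = $826,415.36

$826,415.36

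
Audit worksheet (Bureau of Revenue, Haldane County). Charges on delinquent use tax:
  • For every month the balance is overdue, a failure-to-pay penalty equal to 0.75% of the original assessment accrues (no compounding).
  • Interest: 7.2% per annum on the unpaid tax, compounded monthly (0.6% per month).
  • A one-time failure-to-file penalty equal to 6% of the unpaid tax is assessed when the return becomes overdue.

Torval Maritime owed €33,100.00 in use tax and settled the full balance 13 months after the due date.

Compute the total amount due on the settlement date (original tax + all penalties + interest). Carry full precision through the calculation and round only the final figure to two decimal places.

Failure-to-file penalty: 6% × €33,100.00 = €1,986.00
Failure-to-pay penalty = 0.75% × €33,100.00 × 13 mo = €3,227.25
Interest: €33,100.00 × ((1 + 0.006)^13 − 1) = €33,100.00 × 0.0808707… = €2,676.8206…
Total = €33,100.00 + €5,213.2500 + €2,676.8206… = €40,990.07

€40,990.07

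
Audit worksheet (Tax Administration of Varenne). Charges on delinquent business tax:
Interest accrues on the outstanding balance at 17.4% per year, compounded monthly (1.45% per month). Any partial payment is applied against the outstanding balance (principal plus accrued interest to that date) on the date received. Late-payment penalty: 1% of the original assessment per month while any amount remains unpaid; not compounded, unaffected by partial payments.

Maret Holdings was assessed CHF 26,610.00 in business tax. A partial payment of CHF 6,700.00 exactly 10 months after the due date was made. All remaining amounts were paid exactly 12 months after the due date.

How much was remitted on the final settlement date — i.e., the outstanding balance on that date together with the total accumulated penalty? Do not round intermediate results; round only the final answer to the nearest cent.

CHF 27,925.33

Balance at month 10: CHF 26,610.0000 × (1 + 0.0145)^10 = CHF 30,730.2001…
After CHF 6,700.00 payment: CHF 30,730.2001… − CHF 6,700.00 = CHF 24,030.2001…
Balance at month 12: CHF 24,030.2001… × (1 + 0.0145)^2 = CHF 24,732.1283…
Penalty: 12 × 1% × CHF 26,610.00 = CHF 3,193.20
Final settlement = outstanding balance + penalty = CHF 24,732.1283… + CHF 3,193.20 = CHF 27,925.33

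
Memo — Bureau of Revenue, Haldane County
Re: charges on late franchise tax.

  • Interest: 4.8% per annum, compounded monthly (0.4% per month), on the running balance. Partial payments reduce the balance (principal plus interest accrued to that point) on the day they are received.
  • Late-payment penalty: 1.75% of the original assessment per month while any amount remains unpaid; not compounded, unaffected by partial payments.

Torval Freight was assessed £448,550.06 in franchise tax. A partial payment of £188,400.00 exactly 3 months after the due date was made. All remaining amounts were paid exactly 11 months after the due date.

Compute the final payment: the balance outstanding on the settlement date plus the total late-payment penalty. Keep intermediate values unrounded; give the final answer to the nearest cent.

£360,517.77

Balance at month 3: £448,550.0600 × (1 + 0.004)^3 = £453,954.2198…
After £188,400.00 payment: £453,954.2198… − £188,400.00 = £265,554.2198…
Balance at month 11: £265,554.2198… × (1 + 0.004)^8 = £274,171.8797…
Penalty: 11 × 1.75% × £448,550.06 = £86,345.89…
Final settlement = outstanding balance + penalty = £274,171.8797… + £86,345.89… = £360,517.77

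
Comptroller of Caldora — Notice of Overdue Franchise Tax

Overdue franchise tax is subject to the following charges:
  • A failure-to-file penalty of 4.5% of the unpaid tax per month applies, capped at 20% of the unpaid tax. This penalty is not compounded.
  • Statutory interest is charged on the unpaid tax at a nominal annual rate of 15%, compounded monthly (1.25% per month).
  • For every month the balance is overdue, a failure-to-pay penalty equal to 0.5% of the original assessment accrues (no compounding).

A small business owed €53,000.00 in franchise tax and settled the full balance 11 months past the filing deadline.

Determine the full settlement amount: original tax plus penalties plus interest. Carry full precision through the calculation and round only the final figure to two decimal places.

Failure-to-file: 11 × 4.5% × €53,000.00 = €26,235.00, capped at 20% × €53,000.00 = €10,600.00
Failure-to-pay penalty: 11 × 0.5% × €53,000.00 = €2,915.00
Interest: €53,000.00 × ((1 + 0.0125)^11 − 1) = €53,000.00 × 0.1464242… = €7,760.4834…
Total = €53,000.00 + €13,515.0000 + €7,760.4834… = €74,275.48

€74,275.48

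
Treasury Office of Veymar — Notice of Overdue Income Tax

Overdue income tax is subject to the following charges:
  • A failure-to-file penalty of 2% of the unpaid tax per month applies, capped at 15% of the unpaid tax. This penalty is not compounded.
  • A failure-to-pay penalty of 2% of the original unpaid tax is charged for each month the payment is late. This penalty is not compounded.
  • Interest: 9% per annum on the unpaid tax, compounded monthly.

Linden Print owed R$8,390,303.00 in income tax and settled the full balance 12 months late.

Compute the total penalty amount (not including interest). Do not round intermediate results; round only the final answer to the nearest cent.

Failure-to-file: 12 × 2% × R$8,390,303.00 = R$2,013,672.72, capped at 15% × R$8,390,303.00 = R$1,258,545.45
Failure-to-pay penalty = 2% × R$8,390,303.00 × 12 mo = R$2,013,672.72
Total penalty = R$1,258,545.45 + R$2,013,672.72 = R$3,272,218.17

R$3,272,218.17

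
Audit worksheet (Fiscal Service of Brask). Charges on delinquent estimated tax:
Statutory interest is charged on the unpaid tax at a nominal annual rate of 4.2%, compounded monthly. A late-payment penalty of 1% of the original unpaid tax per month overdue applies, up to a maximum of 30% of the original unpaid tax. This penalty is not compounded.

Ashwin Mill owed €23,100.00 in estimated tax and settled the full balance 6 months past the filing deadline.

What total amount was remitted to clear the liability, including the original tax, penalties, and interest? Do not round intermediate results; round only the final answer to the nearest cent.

€24,975.36

Penalty: 6 × 1% × €23,100.00 = €1,386.00 (below the 30% cap of €6,930.00)
Interest (4.2%/yr ÷ 12 = 0.35%/month): €23,100.00 × ((1 + 0.0035)^6 − 1) = €489.3645…
Total = €23,100.00 + €1,386.0000 + €489.3645… = €24,975.36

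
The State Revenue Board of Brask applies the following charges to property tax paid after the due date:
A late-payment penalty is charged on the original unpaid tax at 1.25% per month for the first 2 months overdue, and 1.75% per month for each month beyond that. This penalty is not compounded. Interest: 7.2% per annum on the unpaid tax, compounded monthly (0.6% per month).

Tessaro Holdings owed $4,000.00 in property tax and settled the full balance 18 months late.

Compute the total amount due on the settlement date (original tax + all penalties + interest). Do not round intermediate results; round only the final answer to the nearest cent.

Penalty, months 1–2: 2 × 1.25% × $4,000.00 = $100.00
Penalty, months 3–18: 16 × 1.75% × $4,000.00 = $1,120.00
Interest: $4,000.00 × ((1 + 0.006)^18 − 1) = $4,000.00 × 0.1136883… = $454.7532…
Total = $4,000.00 + $1,220.0000 + $454.7532… = $5,674.75

$5,674.75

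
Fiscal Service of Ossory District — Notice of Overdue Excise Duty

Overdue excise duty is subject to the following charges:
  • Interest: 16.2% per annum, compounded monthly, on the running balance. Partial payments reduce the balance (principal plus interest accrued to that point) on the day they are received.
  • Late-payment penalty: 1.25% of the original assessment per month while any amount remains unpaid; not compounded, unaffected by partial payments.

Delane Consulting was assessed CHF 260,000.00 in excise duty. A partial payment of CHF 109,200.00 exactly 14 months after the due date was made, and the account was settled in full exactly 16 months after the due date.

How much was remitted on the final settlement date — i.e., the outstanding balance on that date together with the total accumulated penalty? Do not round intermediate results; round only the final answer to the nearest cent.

CHF 262,052.37

Monthly rate = 16.2% ÷ 12 = 1.35%
Balance at month 14: CHF 260,000.0000 × (1 + 0.0135)^14 = CHF 313,693.7676…
After CHF 109,200.00 payment: CHF 313,693.7676… − CHF 109,200.00 = CHF 204,493.7676…
Balance at month 16: CHF 204,493.7676… × (1 + 0.0135)^2 = CHF 210,052.3684…
Penalty: 16 × 1.25% × CHF 260,000.00 = CHF 52,000.00
Final settlement = outstanding balance + penalty = CHF 210,052.3684… + CHF 52,000.00 = CHF 262,052.37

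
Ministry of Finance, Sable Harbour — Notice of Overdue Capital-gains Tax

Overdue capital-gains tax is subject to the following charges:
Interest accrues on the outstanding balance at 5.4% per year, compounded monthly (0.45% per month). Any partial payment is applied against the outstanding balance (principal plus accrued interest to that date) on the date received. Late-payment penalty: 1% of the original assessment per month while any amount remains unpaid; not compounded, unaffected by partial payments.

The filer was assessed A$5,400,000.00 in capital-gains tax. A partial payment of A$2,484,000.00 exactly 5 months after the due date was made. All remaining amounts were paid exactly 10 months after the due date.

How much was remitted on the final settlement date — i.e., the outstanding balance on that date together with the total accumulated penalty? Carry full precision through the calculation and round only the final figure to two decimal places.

Balance at month 5: A$5,400,000.0000 × (1 + 0.0045)^5 = A$5,522,598.4318…
After A$2,484,000.00 payment: A$5,522,598.4318… − A$2,484,000.00 = A$3,038,598.4318…
Balance at month 10: A$3,038,598.4318… × (1 + 0.0045)^5 = A$3,107,584.9879…
Penalty: 10 × 1% × A$5,400,000.00 = A$540,000.00
Final settlement = outstanding balance + penalty = A$3,107,584.9879… + A$540,000.00 = A$3,647,584.99

A$3,647,584.99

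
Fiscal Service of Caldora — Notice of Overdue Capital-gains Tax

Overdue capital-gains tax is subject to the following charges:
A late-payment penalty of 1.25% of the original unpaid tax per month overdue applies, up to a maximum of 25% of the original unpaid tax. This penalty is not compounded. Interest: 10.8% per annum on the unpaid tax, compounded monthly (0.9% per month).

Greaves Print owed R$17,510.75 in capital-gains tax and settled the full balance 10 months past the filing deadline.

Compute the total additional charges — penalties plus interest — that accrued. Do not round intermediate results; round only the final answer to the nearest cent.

R$3,830.19

Penalty: 10 × 1.25% × R$17,510.75 = R$2,188.84… (below the 25% cap of R$4,377.69…)
Interest: R$17,510.75 × ((1 + 0.009)^10 − 1) = R$17,510.75 × 0.0937339… = R$1,641.3504…
Penalties + interest = R$2,188.8438… + R$1,641.3504… = R$3,830.19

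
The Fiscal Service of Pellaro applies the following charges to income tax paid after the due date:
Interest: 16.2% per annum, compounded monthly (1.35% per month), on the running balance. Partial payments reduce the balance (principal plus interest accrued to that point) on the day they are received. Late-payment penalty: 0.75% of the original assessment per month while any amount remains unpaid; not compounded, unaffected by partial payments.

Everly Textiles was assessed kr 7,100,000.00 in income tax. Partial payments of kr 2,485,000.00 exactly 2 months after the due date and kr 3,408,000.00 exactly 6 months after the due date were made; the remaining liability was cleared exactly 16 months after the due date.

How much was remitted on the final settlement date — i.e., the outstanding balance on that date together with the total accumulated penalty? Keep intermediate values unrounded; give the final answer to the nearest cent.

Balance at month 2: kr 7,100,000.0000 × (1 + 0.0135)^2 = kr 7,292,993.9750
After kr 2,485,000.00 payment: kr 7,292,993.9750 − kr 2,485,000.00 = kr 4,807,993.9750
Balance at month 6: kr 4,807,993.9750 × (1 + 0.0135)^4 = kr 5,072,930.6686…
After kr 3,408,000.00 payment: kr 5,072,930.6686… − kr 3,408,000.00 = kr 1,664,930.6686…
Balance at month 16: kr 1,664,930.6686… × (1 + 0.0135)^10 = kr 1,903,854.1874…
Penalty: 16 × 0.75% × kr 7,100,000.00 = kr 852,000.00
Final settlement = outstanding balance + penalty = kr 1,903,854.1874… + kr 852,000.00 = kr 2,755,854.19

kr 2,755,854.19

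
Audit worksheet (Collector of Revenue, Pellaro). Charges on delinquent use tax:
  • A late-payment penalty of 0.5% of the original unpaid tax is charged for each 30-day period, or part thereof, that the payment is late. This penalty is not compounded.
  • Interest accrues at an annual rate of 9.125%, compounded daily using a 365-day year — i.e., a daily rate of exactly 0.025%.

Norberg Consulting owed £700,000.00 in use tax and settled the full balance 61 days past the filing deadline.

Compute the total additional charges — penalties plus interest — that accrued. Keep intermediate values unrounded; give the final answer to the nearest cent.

Penalty periods: ⌈61/30⌉ = 3; penalty = 3 × 0.5% × £700,000.00 = £10,500.00
Interest: £700,000.00 × ((1 + 0.00025)^61 − 1) = £700,000.00 × 0.01536494… = £10,755.4576…
Penalties + interest = £10,500.0000 + £10,755.4576… = £21,255.46

£21,255.46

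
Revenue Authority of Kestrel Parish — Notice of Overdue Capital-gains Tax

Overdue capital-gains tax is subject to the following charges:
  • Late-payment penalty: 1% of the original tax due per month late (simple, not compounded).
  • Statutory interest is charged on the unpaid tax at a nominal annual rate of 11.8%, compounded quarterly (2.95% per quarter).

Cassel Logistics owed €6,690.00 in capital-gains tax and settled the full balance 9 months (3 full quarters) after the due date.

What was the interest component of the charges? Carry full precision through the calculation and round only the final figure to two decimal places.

€609.70

Interest: €6,690.00 × ((1 + 0.0295)^3 − 1) = €6,690.00 × 0.0911364… = €609.7027…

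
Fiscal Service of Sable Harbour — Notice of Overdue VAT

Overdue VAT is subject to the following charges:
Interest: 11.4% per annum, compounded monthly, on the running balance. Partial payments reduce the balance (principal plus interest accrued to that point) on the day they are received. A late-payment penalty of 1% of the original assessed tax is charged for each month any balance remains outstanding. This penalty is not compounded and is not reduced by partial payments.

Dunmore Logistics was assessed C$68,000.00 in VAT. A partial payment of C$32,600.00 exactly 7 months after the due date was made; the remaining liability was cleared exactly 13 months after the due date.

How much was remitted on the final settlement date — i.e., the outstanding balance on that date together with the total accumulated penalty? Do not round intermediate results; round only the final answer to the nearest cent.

C$51,230.87

Monthly rate = 11.4% ÷ 12 = 0.95%
Balance at month 7: C$68,000.0000 × (1 + 0.0095)^7 = C$72,652.9370…
After C$32,600.00 payment: C$72,652.9370… − C$32,600.00 = C$40,052.9370…
Balance at month 13: C$40,052.9370… × (1 + 0.0095)^6 = C$42,390.8678…
Penalty: 13 × 1% × C$68,000.00 = C$8,840.00
Final settlement = outstanding balance + penalty = C$42,390.8678… + C$8,840.00 = C$51,230.87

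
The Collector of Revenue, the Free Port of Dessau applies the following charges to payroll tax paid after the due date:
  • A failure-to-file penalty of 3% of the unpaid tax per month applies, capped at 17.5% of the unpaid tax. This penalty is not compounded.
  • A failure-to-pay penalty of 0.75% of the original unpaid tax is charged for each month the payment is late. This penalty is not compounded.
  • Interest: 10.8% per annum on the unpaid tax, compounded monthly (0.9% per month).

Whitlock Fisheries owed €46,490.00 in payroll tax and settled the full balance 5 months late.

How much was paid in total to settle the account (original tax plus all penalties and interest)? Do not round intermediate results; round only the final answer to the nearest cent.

€57,336.92

Failure-to-file: 5 × 3% × €46,490.00 = €6,973.50 (under the 17.5% cap)
Failure-to-pay penalty = 0.75% × €46,490.00 × 5 mo = €1,743.38…
Interest: €46,490.00 × ((1 + 0.009)^5 − 1) = €46,490.00 × 0.0458173… = €2,130.0473…
Total = €46,490.00 + €8,716.8750 + €2,130.0473… = €57,336.92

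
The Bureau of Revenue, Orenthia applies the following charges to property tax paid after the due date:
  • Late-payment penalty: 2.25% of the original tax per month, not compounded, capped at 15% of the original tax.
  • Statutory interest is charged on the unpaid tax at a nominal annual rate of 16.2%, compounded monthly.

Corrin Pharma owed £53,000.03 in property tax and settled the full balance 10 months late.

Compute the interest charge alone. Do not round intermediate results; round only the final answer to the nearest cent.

£7,605.69

Interest (16.2%/yr ÷ 12 = 1.35%/month): £53,000.03 × ((1 + 0.0135)^10 − 1) = £7,605.6943…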